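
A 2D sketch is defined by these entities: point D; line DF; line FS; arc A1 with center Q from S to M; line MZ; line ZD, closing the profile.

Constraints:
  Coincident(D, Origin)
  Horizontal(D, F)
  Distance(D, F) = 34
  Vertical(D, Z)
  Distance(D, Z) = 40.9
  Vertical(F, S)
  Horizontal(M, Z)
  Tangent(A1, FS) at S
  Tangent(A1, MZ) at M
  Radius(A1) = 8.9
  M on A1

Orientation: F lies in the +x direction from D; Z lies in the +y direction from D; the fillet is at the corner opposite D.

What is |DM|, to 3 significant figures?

48.0

The virtual corner opposite D is at (34.0, 40.9). Tangency of A1 to FS means the radius QS is perpendicular to FS and since A1 is tangent to MZ there, QM ⟂ MZ, with radius 8.9, so the center Q sits 8.9 in from both sides at Q = (25.1, 32.0). That places the tangent points at S = (34.0, 32.0) on FS and M = (25.1, 40.9) on MZ. Then |DM| = |M − D| = 48.0.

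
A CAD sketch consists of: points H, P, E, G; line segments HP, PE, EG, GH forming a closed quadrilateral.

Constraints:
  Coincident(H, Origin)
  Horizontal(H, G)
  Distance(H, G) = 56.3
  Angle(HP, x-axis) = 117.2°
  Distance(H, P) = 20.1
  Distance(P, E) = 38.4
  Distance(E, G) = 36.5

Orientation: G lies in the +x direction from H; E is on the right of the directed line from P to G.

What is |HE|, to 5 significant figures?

21.442

Checks: |PE| = 38.40 ✓; |EG| = 36.50 ✓.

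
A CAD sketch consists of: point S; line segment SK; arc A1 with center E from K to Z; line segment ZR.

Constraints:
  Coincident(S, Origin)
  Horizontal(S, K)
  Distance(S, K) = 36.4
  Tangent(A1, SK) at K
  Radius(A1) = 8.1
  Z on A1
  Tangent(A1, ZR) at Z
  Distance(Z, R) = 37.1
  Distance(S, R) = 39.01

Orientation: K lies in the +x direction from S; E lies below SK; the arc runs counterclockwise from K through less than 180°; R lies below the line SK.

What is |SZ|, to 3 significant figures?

29.6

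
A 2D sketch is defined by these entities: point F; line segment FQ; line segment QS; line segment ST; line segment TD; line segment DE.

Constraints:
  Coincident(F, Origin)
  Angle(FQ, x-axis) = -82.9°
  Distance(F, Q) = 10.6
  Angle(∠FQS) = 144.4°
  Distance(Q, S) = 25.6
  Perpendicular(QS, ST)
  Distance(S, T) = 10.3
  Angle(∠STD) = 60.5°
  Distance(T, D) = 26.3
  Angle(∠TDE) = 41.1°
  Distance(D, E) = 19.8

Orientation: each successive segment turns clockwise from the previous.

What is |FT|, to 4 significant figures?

34.47

F is at the origin; FQ runs at -82.9° with length 10.6, so Q = (1.310, -10.52). ∠FQS = 144.4° gives QS at -118.5° from the x-axis; with |QS| = 25.6, S = (-10.91, -33.02). QS is perpendicular to ST, so ST runs at 151.5°; with |ST| = 10.3, T = (-19.96, -28.10). Then |FT| = |T − F| = 34.47.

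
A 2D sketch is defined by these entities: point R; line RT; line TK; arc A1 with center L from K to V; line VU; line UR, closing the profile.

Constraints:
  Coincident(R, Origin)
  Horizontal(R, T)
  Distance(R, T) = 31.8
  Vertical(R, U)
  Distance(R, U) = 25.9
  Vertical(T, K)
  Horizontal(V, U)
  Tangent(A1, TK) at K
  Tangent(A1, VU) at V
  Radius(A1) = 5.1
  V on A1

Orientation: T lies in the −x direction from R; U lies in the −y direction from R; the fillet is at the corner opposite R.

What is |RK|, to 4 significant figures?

38.00

R is at the origin; R and T share the same y with |RT| = 31.8 and T on the −x side, so T = (-31.80, 0.000). RU is vertical with |RU| = 25.9 and U on the −y side, so U = (0.000, -25.90). The virtual corner opposite R is at (-31.80, -25.90). The tangent condition forces LK to be normal to TK and tangency of A1 to VU means the radius LV is perpendicular to VU, with radius 5.1, so the center L sits 5.1 in from both sides at L = (-26.70, -20.80). That places the tangent points at K = (-31.80, -20.80) on TK and V = (-26.70, -25.90) on VU. Then |RK| = |K − R| = 38.00.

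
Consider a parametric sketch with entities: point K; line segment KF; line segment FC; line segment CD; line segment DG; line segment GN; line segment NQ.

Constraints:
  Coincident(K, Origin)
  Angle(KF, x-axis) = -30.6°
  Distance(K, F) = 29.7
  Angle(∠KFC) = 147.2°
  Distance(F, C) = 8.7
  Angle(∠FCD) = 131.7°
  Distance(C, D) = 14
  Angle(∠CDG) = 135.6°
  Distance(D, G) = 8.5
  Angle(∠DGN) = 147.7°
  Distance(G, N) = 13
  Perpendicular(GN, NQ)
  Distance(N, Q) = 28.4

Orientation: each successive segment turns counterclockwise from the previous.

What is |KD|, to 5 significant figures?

43.346

K is at the origin; KF runs at -30.6° with length 29.7, so F = (25.564, -15.119). ∠KFC = 147.2° gives FC at 2.2000° from the x-axis; with |FC| = 8.7, C = (34.258, -14.785). ∠FCD = 131.7° gives CD at 50.500° from the x-axis; with |CD| = 14.0, D = (43.163, -3.9818). Then |KD| = |D − K| = 43.346.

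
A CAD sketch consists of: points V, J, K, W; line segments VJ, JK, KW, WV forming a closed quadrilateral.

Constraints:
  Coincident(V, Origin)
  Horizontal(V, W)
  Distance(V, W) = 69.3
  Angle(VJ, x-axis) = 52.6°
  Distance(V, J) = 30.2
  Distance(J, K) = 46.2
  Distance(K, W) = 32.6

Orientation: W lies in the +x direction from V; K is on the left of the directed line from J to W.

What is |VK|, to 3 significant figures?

71.5

Checks: |JK| = 46.20 ✓; |KW| = 32.60 ✓.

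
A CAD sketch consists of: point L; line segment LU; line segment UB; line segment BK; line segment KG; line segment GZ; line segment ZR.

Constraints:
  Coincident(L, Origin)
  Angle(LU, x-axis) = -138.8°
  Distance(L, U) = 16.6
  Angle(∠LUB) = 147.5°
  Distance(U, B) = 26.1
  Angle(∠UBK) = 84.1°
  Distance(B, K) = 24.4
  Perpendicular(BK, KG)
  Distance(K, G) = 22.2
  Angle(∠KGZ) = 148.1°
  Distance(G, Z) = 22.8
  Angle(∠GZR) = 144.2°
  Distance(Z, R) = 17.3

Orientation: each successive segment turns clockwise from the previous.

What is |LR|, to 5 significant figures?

18.997

L is at the origin; LU runs at -138.8° with length 16.6, so U = (-12.490, -10.934). ∠LUB = 147.5° gives UB at -171.30° from the x-axis; with |UB| = 26.1, B = (-38.290, -14.882). ∠UBK = 84.1° gives BK at 92.800° from the x-axis; with |BK| = 24.4, K = (-39.482, 9.4887). The perpendicularity gives KG at right angles to BK, so KG runs at 2.8000°; with |KG| = 22.2, G = (-17.308, 10.573). ∠KGZ = 148.1° gives GZ at -29.100° from the x-axis; with |GZ| = 22.8, Z = (2.6138, -0.51526). ∠GZR = 144.2° gives ZR at -64.900° from the x-axis; with |ZR| = 17.3, R = (9.9524, -16.182). Then |LR| = |R − L| = 18.997.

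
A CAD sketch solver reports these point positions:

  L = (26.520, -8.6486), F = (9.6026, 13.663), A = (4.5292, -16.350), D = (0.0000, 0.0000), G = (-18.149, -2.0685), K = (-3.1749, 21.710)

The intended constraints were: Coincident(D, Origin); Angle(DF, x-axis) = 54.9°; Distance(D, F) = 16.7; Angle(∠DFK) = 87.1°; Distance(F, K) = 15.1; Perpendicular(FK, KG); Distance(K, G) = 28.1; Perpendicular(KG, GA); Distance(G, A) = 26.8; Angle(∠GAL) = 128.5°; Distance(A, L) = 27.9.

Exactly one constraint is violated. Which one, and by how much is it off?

Distance(A, L) = 27.9 — off by 4.60.

D = (0.00, 0.00) ✓; DF at 54.90° ✓; |DF| = 16.70 ✓; ∠DFK = 87.10° ✓; |FK| = 15.10 ✓; ∠(FK, KG) = 90.00° ✓; |KG| = 28.10 ✓; ∠(KG, GA) = 90.00° ✓; |GA| = 26.80 ✓; ∠GAL = 128.5° ✓; |AL| = 23.30 ✗.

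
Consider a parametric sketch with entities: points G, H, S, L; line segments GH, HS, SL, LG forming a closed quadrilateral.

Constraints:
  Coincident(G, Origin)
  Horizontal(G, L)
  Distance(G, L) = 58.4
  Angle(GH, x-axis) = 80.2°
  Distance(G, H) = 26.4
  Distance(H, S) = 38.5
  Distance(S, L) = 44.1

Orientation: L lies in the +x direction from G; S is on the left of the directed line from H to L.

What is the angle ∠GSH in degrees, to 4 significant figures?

23.32°

Checks: |HS| = 38.50 ✓; |SL| = 44.10 ✓.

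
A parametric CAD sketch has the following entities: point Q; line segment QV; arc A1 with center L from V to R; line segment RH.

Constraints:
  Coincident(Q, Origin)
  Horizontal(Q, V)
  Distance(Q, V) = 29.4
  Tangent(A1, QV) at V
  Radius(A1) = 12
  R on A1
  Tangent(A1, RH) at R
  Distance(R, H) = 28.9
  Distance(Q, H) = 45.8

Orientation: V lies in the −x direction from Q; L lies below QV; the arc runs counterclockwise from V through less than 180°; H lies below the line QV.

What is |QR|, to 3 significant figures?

43.3

Q is at the origin; Q and V share the same y with |QV| = 29.4 and V on the −x side, so V = (-29.4, 0.00). Since A1 is tangent to QV there, LV ⟂ QV, so L = V + (0, -12) = (-29.4, -12.0). Since LR ⟂ RH (tangency), |LH| = √(12.0² + 28.9²) = 31.3 regardless of where R sits on A1. So H lies on both circle(Q, 45.8) and circle(L, 31.3); the below-QV intersection is H = (-19.2, -41.6). R is the foot of the tangent from H: R = (-38.4, -20.0).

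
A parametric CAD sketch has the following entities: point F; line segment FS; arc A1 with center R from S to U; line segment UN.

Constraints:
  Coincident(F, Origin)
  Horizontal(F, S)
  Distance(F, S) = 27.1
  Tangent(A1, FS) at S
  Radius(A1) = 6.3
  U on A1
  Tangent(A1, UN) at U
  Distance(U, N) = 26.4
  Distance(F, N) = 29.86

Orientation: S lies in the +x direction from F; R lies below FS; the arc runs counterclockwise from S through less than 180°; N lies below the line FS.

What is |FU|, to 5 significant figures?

21.666

F is at the origin; FS is horizontal with |FS| = 27.1 and S on the +x side, so S = (27.100, 0.0000). Since A1 is tangent to FS there, RS ⟂ FS, so R = S + (0, -6.3) = (27.100, -6.3000). Since RU ⟂ UN (tangency), |RN| = √(6.3² + 26.4²) = 27.141 regardless of where U sits on A1. So N lies on both circle(F, 29.86) and circle(R, 27.141); the below-FS intersection is N = (10.657, -27.893). U is the foot of the tangent from N: U = (21.339, -3.7510).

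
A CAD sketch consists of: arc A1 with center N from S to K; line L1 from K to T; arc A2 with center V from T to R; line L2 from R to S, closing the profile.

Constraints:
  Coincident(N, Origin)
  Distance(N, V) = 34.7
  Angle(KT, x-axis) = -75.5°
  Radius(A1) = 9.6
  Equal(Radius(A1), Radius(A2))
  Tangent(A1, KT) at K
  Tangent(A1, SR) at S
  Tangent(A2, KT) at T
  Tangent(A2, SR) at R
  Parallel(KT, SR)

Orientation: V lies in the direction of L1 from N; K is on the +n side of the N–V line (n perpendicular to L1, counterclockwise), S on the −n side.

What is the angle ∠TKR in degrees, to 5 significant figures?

28.956°

Tangency of A1 to both parallel lines with radius 9.6 puts K and S at N ± 9.6·n: K = (9.2942, 2.4036), S = (-9.2942, -2.4036). Equal radii place T and R the same way about V: T = V + 9.6·n = (17.982, -31.191), R = V − 9.6·n = (-0.60603, -35.998). Then cos ∠TKR = KT·KR / (|KT||KR|), giving 28.956°.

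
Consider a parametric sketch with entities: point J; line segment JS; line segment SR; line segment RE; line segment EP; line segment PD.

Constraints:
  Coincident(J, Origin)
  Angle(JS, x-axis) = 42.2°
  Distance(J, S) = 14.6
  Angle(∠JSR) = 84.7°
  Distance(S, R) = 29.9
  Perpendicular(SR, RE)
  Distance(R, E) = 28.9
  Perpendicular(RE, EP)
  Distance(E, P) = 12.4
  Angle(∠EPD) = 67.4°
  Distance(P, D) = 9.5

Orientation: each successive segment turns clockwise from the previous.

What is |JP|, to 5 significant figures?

21.614

The perpendicularity gives RE at right angles to SR, so RE runs at -143.10°; with |RE| = 28.9, E = (5.6574, -31.456). RE ⟂ EP, so EP runs at 126.90°; with |EP| = 12.4, P = (-1.7878, -21.540). Then |JP| = |P − J| = 21.614.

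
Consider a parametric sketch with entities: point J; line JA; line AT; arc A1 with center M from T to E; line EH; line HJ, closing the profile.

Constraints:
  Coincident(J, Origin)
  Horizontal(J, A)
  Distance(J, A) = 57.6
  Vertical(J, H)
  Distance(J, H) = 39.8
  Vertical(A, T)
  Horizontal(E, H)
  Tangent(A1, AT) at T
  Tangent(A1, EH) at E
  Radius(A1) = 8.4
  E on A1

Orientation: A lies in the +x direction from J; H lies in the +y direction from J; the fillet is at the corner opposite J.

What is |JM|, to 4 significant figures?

58.37

J is at the origin; J and A share the same y with |JA| = 57.6 and A on the +x side, so A = (57.60, 0.000). JH is vertical with |JH| = 39.8 and H on the +y side, so H = (0.000, 39.80). The virtual corner opposite J is at (57.60, 39.80). Tangency of A1 to AT means the radius MT is perpendicular to AT and the tangent condition forces ME to be normal to EH, with radius 8.4, so the center M sits 8.4 in from both sides at M = (49.20, 31.40). Then |JM| = |M − J| = 58.37.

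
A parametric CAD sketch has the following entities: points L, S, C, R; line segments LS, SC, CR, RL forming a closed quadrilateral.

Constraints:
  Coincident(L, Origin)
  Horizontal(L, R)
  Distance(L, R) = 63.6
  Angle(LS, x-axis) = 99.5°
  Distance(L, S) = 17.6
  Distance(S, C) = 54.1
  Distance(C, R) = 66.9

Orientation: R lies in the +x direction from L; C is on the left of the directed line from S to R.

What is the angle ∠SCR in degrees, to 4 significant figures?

68.28°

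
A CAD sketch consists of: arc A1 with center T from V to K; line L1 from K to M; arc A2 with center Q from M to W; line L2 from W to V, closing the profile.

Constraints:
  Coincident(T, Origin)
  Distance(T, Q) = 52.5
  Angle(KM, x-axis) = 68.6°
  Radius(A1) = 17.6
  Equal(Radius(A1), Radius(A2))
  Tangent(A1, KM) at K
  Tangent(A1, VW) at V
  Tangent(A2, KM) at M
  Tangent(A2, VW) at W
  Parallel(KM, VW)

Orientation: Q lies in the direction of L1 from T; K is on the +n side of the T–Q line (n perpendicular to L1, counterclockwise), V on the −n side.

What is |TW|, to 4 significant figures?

55.37

Tangency of A1 to both parallel lines with radius 17.6 puts K and V at T ± 17.6·n: K = (-16.39, 6.422), V = (16.39, -6.422). Equal radii place M and W the same way about Q: M = Q + 17.6·n = (2.769, 55.30), W = Q − 17.6·n = (35.54, 42.46). Then |TW| = |W − T| = 55.37.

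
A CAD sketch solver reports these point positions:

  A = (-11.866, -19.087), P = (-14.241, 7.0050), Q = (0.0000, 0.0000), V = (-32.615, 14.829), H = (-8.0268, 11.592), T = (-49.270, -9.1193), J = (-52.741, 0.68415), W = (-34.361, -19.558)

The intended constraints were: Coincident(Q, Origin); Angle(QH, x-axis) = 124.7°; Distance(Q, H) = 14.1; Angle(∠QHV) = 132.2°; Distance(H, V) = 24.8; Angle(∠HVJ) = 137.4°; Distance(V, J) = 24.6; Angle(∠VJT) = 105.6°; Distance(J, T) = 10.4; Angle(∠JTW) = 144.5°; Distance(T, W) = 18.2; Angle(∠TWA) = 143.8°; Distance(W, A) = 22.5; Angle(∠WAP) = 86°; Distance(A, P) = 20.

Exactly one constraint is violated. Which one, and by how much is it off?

Distance(A, P) = 20 — off by 6.20.

Q = (0.00, 0.00) ✓; QH at 124.7° ✓; |QH| = 14.10 ✓; ∠QHV = 132.2° ✓; |HV| = 24.80 ✓; ∠HVJ = 137.4° ✓; |VJ| = 24.60 ✓; ∠VJT = 105.6° ✓; |JT| = 10.40 ✓; ∠JTW = 144.5° ✓; |TW| = 18.20 ✓; ∠TWA = 143.8° ✓; |WA| = 22.50 ✓; ∠WAP = 86.00° ✓; |AP| = 26.20 ✗.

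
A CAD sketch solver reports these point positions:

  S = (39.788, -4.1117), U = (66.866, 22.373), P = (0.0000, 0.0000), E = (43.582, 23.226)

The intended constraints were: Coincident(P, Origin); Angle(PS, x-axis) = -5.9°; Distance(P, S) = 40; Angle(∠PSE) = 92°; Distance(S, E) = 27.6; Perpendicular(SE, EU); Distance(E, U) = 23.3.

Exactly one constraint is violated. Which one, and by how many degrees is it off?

Perpendicular(SE, EU) — off by 5.80°.

P = (0.00, 0.00) ✓; PS at -5.900° ✓; |PS| = 40.00 ✓; ∠PSE = 92.00° ✓; |SE| = 27.60 ✓; ∠(SE, EU) = 84.20° ✗; |EU| = 23.30 ✓.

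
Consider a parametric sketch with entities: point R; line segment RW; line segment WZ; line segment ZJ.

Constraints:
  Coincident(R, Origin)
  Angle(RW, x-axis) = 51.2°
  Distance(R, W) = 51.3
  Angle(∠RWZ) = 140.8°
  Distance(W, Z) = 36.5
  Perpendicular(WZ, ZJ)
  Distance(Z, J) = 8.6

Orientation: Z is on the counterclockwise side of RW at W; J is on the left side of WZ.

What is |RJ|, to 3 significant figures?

79.9

∠RWZ = 140.8°, so WZ runs at 51.2° + (180° − 140.8°) = 90.4° from the x-axis; with |WZ| = 36.5, Z = W + 36.5·(cos 90.4°, sin 90.4°) = (31.9, 76.5). WZ is perpendicular to ZJ; with |ZJ| = 8.6 on the left of WZ, J = Z + 8.6·(-1.00, -0.00698) = (23.3, 76.4). Then |RJ| = |J − R| = 79.9.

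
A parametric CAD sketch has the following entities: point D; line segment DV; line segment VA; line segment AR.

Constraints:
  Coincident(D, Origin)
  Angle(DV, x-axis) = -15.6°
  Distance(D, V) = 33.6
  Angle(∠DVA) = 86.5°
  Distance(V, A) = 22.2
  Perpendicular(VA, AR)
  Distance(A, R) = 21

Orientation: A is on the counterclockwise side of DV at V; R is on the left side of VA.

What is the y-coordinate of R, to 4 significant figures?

17.07

D is at the origin; DV runs at -15.6° with length 33.6, so V = 33.6·(cos -15.6°, sin -15.6°) = (32.36, -9.036). ∠DVA = 86.5°, so VA runs at -15.6° + (180° − 86.5°) = 77.90° from the x-axis; with |VA| = 22.2, A = V + 22.2·(cos 77.90°, sin 77.90°) = (37.02, 12.67). VA ⟂ AR; with |AR| = 21.0 on the left of VA, R = A + 21.0·(-0.9778, 0.2096) = (16.48, 17.07). So R.y = 17.07.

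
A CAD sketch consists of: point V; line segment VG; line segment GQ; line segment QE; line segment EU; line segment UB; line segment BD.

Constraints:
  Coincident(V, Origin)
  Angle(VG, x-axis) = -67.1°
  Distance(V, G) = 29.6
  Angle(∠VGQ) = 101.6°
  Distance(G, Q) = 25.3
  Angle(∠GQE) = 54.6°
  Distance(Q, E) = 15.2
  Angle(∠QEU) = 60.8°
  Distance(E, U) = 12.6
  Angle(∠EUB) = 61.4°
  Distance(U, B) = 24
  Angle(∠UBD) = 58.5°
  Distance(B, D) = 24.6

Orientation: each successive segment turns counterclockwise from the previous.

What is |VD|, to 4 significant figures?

27.75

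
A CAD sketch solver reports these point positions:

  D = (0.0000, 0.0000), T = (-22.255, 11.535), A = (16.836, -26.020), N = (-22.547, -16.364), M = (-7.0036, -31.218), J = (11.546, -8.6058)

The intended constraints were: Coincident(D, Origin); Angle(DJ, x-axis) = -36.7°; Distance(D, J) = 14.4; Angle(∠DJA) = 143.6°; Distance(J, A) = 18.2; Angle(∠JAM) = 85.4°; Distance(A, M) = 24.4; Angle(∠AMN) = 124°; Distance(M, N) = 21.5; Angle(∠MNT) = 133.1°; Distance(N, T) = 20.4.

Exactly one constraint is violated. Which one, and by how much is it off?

Distance(N, T) = 20.4 — off by 7.50.

D = (0.00, 0.00) ✓; DJ at -36.70° ✓; |DJ| = 14.40 ✓; ∠DJA = 143.6° ✓; |JA| = 18.20 ✓; ∠JAM = 85.40° ✓; |AM| = 24.40 ✓; ∠AMN = 124.0° ✓; |MN| = 21.50 ✓; ∠MNT = 133.1° ✓; |NT| = 27.90 ✗.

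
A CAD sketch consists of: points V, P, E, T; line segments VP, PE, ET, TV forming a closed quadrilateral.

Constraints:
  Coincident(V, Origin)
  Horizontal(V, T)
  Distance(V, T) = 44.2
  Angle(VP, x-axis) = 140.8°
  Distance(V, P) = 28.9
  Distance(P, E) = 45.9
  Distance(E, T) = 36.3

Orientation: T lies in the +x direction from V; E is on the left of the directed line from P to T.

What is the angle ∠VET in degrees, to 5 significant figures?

74.784°

Checks: |PE| = 45.90 ✓; |ET| = 36.30 ✓.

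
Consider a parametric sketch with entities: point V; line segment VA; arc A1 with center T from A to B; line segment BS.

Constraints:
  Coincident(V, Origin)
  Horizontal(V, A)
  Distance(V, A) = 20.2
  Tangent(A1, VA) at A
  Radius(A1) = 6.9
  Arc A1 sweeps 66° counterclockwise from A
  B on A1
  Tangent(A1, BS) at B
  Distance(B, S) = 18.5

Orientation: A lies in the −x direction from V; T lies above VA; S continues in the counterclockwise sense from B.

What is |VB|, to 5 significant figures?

14.487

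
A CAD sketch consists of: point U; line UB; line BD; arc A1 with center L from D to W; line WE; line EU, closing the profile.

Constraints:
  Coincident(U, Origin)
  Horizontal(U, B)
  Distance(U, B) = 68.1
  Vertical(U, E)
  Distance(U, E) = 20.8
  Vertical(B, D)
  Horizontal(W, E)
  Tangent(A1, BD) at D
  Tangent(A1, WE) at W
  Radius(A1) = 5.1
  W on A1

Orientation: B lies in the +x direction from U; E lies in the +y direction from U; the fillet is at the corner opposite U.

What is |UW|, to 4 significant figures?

66.34

U is at the origin; UB is horizontal with |UB| = 68.1 and B on the +x side, so B = (68.10, 0.000). UE is vertical with |UE| = 20.8 and E on the +y side, so E = (0.000, 20.80). The virtual corner opposite U is at (68.10, 20.80). Since A1 is tangent to BD there, LD ⟂ BD and A1 meets WE tangentially, so LW is at right angles to WE, with radius 5.1, so the center L sits 5.1 in from both sides at L = (63.00, 15.70). That places the tangent points at D = (68.10, 15.70) on BD and W = (63.00, 20.80) on WE. Then |UW| = |W − U| = 66.34.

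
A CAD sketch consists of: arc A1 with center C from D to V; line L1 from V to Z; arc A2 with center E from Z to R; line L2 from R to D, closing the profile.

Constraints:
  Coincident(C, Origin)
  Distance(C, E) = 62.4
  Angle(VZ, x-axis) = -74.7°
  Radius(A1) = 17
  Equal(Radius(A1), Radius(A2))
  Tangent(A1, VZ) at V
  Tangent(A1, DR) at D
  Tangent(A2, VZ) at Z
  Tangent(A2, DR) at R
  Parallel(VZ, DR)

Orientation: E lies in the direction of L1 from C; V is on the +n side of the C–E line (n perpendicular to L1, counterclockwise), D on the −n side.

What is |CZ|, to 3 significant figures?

64.7

Tangency of A1 to both parallel lines with radius 17.0 puts V and D at C ± 17.0·n: V = (16.4, 4.49), D = (-16.4, -4.49). Equal radii place Z and R the same way about E: Z = E + 17.0·n = (32.9, -55.7), R = E − 17.0·n = (0.0682, -64.7). Then |CZ| = |Z − C| = 64.7.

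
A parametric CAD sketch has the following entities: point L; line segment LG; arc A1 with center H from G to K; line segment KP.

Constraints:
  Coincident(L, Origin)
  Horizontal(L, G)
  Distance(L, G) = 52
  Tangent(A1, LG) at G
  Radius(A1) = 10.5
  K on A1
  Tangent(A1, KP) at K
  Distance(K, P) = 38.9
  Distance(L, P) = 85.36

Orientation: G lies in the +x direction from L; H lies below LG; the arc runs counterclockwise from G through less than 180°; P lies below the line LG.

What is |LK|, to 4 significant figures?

48.12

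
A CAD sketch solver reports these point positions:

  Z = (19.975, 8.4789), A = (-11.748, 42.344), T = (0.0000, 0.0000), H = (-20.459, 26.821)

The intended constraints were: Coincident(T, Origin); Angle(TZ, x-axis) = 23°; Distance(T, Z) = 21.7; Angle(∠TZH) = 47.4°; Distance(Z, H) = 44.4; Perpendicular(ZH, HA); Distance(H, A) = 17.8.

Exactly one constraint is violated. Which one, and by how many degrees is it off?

Perpendicular(ZH, HA) — off by 4.90°.

T = (0.00, 0.00) ✓; TZ at 23.00° ✓; |TZ| = 21.70 ✓; ∠TZH = 47.40° ✓; |ZH| = 44.40 ✓; ∠(ZH, HA) = 94.90° ✗; |HA| = 17.80 ✓.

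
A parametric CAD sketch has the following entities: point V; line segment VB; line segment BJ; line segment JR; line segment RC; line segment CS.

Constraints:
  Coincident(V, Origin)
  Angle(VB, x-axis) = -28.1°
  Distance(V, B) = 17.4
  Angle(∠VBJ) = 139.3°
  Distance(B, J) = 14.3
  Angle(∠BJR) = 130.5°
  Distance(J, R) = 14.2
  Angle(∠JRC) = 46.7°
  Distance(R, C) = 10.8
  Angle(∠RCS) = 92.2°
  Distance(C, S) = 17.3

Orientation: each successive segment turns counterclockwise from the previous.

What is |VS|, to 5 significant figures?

31.926

V is at the origin; VB runs at -28.1° with length 17.4, so B = (15.349, -8.1956). ∠VBJ = 139.3° gives BJ at 12.600° from the x-axis; with |BJ| = 14.3, J = (29.305, -5.0762). ∠BJR = 130.5° gives JR at 62.100° from the x-axis; with |JR| = 14.2, R = (35.949, 7.4733). ∠JRC = 46.7° gives RC at -164.60° from the x-axis; with |RC| = 10.8, C = (25.537, 4.6053). ∠RCS = 92.2° gives CS at -76.800° from the x-axis; with |CS| = 17.3, S = (29.487, -12.238). Then |VS| = |S − V| = 31.926.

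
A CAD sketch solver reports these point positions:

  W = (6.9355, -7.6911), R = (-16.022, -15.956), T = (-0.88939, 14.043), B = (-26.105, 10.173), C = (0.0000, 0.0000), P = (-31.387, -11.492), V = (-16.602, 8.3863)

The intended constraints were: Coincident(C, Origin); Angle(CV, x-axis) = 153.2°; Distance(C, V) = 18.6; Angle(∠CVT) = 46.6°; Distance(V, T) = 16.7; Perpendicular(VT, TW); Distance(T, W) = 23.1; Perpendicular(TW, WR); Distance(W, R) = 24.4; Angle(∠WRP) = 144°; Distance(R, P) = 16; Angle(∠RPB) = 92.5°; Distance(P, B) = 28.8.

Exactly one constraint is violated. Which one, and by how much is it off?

Distance(P, B) = 28.8 — off by 6.50.

C = (0.00, 0.00) ✓; CV at 153.2° ✓; |CV| = 18.60 ✓; ∠CVT = 46.60° ✓; |VT| = 16.70 ✓; ∠(VT, TW) = 90.00° ✓; |TW| = 23.10 ✓; ∠(TW, WR) = 90.00° ✓; |WR| = 24.40 ✓; ∠WRP = 144.0° ✓; |RP| = 16.00 ✓; ∠RPB = 92.50° ✓; |PB| = 22.30 ✗.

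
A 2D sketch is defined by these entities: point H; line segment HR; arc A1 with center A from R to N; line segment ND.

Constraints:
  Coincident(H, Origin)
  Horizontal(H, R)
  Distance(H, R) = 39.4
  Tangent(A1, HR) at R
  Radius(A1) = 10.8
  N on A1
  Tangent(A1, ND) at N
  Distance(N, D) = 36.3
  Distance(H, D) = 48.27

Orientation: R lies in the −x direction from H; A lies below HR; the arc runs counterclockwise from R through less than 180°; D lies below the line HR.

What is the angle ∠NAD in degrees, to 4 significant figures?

73.43°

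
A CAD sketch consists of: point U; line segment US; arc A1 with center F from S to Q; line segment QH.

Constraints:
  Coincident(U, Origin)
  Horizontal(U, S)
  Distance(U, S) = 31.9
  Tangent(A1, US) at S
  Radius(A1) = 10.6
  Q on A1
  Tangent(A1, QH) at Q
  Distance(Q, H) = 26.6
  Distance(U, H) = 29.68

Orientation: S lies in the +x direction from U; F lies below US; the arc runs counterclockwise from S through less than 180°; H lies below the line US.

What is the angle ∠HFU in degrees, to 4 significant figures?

56.27°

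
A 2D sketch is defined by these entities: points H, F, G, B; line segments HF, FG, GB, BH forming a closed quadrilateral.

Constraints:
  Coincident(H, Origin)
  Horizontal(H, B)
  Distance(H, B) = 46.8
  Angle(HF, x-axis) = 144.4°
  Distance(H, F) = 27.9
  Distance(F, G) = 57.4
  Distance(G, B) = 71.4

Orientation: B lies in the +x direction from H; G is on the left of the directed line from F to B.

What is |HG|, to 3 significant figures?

63.3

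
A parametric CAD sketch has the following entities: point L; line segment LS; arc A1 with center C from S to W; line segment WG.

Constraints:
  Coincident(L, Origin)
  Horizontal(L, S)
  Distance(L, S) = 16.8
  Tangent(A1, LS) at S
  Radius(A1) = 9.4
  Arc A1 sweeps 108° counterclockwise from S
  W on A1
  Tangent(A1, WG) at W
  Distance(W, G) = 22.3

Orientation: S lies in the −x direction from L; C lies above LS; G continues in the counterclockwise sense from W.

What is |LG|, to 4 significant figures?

36.62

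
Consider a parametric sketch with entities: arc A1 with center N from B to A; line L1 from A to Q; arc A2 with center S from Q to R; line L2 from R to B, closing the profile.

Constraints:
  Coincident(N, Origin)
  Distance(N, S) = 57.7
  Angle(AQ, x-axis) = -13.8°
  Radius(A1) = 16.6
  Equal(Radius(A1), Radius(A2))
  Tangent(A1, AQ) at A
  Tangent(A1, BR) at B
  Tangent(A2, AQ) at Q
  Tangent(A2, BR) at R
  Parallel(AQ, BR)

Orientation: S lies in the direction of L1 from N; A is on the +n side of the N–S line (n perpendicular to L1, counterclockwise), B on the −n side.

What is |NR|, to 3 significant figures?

60.0

The slot axis is L1's direction at -13.8°, so u = (cos -13.8°, sin -13.8°) = (0.971, -0.239) and n = (−sin -13.8°, cos -13.8°) = (0.239, 0.971). N is at the origin and S lies 57.7 along u from N, so S = 57.7·u = (56.0, -13.8). Tangency of A1 to both parallel lines with radius 16.6 puts A and B at N ± 16.6·n: A = (3.96, 16.1), B = (-3.96, -16.1). Equal radii place Q and R the same way about S: Q = S + 16.6·n = (60.0, 2.36), R = S − 16.6·n = (52.1, -29.9). Then |NR| = |R − N| = 60.0.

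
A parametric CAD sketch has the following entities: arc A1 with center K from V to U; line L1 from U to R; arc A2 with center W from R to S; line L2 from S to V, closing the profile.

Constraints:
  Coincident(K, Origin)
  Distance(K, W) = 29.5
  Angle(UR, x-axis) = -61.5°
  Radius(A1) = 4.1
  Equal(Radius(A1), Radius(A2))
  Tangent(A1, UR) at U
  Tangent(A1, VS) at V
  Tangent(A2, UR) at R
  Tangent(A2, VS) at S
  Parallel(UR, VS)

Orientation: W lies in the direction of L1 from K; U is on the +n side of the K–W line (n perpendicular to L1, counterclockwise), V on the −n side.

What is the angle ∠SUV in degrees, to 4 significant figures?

74.47°

Tangency of A1 to both parallel lines with radius 4.1 puts U and V at K ± 4.1·n: U = (3.603, 1.956), V = (-3.603, -1.956). Equal radii place R and S the same way about W: R = W + 4.1·n = (17.68, -23.97), S = W − 4.1·n = (10.47, -27.88). Then cos ∠SUV = US·UV / (|US||UV|), giving 74.47°.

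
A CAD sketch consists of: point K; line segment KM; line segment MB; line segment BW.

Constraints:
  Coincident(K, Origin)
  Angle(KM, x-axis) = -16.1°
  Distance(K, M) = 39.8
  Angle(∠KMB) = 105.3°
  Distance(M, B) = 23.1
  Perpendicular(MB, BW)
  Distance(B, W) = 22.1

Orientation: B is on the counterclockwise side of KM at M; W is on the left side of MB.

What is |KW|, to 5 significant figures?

37.342

K is at the origin; KM runs at -16.1° with length 39.8, so M = 39.8·(cos -16.1°, sin -16.1°) = (38.239, -11.037). ∠KMB = 105.3°, so MB runs at -16.1° + (180° − 105.3°) = 58.600° from the x-axis; with |MB| = 23.1, B = M + 23.1·(cos 58.600°, sin 58.600°) = (50.274, 8.6799). MB is perpendicular to BW; with |BW| = 22.1 on the left of MB, W = B + 22.1·(-0.85355, 0.52101) = (31.411, 20.194). Then |KW| = |W − K| = 37.342.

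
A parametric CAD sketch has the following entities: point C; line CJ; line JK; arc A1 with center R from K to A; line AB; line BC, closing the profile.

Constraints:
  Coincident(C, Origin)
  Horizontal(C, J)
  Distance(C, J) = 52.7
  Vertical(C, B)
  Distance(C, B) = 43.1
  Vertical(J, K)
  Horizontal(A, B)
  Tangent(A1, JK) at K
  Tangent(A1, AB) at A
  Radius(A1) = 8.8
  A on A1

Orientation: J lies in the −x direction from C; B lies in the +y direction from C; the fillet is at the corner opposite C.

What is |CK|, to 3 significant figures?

62.9

The virtual corner opposite C is at (-52.7, 43.1). Since A1 is tangent to JK there, RK ⟂ JK and A1 meets AB tangentially, so RA is at right angles to AB, with radius 8.8, so the center R sits 8.8 in from both sides at R = (-43.9, 34.3). That places the tangent points at K = (-52.7, 34.3) on JK and A = (-43.9, 43.1) on AB. Then |CK| = |K − C| = 62.9.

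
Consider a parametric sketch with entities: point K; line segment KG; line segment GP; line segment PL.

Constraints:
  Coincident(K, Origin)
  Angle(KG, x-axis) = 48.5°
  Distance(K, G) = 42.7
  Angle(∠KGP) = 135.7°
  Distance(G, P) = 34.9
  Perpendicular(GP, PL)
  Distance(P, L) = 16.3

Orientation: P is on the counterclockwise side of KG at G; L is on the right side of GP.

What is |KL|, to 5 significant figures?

80.077

K is at the origin; KG runs at 48.5° with length 42.7, so G = 42.7·(cos 48.5°, sin 48.5°) = (28.294, 31.980). ∠KGP = 135.7°, so GP runs at 48.5° + (180° − 135.7°) = 92.800° from the x-axis; with |GP| = 34.9, P = G + 34.9·(cos 92.800°, sin 92.800°) = (26.589, 66.839). GP is perpendicular to PL; with |PL| = 16.3 on the right of GP, L = P + 16.3·(0.99881, 0.048850) = (42.870, 67.635). Then |KL| = |L − K| = 80.077.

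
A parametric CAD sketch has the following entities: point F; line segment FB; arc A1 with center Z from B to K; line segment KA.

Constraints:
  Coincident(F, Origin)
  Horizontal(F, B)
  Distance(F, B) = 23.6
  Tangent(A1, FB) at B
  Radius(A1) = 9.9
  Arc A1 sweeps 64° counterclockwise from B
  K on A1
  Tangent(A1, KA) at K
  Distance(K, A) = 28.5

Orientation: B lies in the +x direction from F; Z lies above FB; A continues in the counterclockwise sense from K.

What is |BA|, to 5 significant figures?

37.809

F is at the origin; F and B share the same y with |FB| = 23.6 and B on the +x side, so B = (23.600, 0.0000). A1 meets FB tangentially, so ZB is at right angles to FB, so Z = B + (0, 9.9) = (23.600, 9.9000). On A1, B sits at bearing -90° from Z; a 64° counterclockwise sweep puts K at bearing -26°, so K = Z + 9.9·(cos -26°, sin -26°) = (32.498, 5.5601). A1 meets KA tangentially, so ZK is at right angles to KA, so KA runs along (−sin -26°, cos -26°); with |KA| = 28.5, A = (44.992, 31.176). Then |BA| = |A − B| = 37.809.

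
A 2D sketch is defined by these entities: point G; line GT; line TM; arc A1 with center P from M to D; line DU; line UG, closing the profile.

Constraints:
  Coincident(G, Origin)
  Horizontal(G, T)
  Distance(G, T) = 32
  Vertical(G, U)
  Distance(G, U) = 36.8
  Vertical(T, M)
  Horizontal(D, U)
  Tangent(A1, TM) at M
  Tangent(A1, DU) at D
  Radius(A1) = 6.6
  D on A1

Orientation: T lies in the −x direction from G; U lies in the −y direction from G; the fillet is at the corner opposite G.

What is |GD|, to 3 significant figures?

44.7

G is at the origin; GT is horizontal with |GT| = 32.0 and T on the −x side, so T = (-32.0, 0.00). G and U share the same x with |GU| = 36.8 and U on the −y side, so U = (0.00, -36.8). The virtual corner opposite G is at (-32.0, -36.8). A1 meets TM tangentially, so PM is at right angles to TM and the tangent condition forces PD to be normal to DU, with radius 6.6, so the center P sits 6.6 in from both sides at P = (-25.4, -30.2). That places the tangent points at M = (-32.0, -30.2) on TM and D = (-25.4, -36.8) on DU. Then |GD| = |D − G| = 44.7.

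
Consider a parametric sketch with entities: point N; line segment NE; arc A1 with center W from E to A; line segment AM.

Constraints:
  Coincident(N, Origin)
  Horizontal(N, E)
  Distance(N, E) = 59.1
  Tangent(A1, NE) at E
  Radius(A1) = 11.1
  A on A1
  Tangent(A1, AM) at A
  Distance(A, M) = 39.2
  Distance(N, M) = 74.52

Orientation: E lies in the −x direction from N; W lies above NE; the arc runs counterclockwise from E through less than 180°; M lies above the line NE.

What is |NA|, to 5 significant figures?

49.774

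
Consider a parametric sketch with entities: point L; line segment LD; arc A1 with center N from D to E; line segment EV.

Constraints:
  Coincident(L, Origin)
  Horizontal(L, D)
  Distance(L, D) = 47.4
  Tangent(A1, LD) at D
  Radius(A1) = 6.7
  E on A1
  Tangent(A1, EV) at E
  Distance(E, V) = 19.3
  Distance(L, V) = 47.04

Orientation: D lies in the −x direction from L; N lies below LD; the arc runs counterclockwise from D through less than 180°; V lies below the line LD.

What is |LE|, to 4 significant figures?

53.57

Checks: |NE| = 6.700 ✓; ∠(NE, EV) = 90.00° ✓; |EV| = 19.30 ✓; |LV| = 47.04 ✓.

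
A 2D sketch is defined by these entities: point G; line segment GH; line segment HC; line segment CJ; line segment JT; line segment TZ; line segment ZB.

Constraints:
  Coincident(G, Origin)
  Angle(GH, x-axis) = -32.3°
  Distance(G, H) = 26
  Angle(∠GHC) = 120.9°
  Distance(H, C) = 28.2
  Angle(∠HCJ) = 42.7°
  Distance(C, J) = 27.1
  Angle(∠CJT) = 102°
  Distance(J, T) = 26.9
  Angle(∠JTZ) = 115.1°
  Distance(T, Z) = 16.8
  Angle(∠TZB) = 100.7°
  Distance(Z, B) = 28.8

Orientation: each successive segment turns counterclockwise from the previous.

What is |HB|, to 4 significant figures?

22.86

∠JTZ = 115.1° gives TZ at -53.00° from the x-axis; with |TZ| = 16.8, Z = (18.61, -30.94). ∠TZB = 100.7° gives ZB at 26.30° from the x-axis; with |ZB| = 28.8, B = (44.43, -18.18). Then |HB| = |B − H| = 22.86.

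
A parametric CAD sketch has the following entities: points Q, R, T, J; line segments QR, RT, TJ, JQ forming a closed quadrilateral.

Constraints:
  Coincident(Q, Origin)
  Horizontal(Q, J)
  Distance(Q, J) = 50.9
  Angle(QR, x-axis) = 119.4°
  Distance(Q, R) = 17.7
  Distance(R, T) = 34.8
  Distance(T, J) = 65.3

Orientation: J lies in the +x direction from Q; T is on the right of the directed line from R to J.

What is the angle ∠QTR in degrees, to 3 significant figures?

26.2°

Q is at the origin; QJ is horizontal with |QJ| = 50.9 and J in +x, so J = (50.9, 0). QR runs at 119.4° with |QR| = 17.7, so R = (-8.69, 15.4). T is determined by |RT| = 34.8 and |TJ| = 65.3 together: it lies at the intersection of circle(R, 34.8) and circle(J, 65.3). With |RJ| = 61.6, the foot of the radical line on RJ is 5.98 from R and the perpendicular offset is √(34.8² − 5.98²) = 34.3. Taking the right-of-RJ solution: T = (-11.5, -19.3).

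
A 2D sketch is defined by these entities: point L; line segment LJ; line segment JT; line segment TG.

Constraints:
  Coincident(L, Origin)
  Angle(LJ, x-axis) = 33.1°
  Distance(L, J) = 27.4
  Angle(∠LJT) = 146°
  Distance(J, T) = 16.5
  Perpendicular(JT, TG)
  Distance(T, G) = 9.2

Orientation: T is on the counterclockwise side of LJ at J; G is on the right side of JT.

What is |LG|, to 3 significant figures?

46.3

L is at the origin; LJ runs at 33.1° with length 27.4, so J = 27.4·(cos 33.1°, sin 33.1°) = (23.0, 15.0). ∠LJT = 146.0°, so JT runs at 33.1° + (180° − 146.0°) = 67.1° from the x-axis; with |JT| = 16.5, T = J + 16.5·(cos 67.1°, sin 67.1°) = (29.4, 30.2). The perpendicularity gives TG at right angles to JT; with |TG| = 9.2 on the right of JT, G = T + 9.2·(0.921, -0.389) = (37.8, 26.6). Then |LG| = |G − L| = 46.3.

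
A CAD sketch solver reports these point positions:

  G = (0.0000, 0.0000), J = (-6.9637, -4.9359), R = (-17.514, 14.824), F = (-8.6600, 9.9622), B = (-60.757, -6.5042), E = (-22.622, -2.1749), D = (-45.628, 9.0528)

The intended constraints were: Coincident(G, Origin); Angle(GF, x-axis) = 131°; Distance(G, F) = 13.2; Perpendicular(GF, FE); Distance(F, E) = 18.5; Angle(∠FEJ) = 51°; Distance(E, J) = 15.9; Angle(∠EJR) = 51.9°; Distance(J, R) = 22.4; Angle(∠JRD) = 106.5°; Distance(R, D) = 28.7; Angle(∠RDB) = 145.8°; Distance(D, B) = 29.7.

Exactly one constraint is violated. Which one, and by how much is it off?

Distance(D, B) = 29.7 — off by 8.00.

G = (0.00, 0.00) ✓; GF at 131.0° ✓; |GF| = 13.20 ✓; ∠(GF, FE) = 90.00° ✓; |FE| = 18.50 ✓; ∠FEJ = 51.00° ✓; |EJ| = 15.90 ✓; ∠EJR = 51.90° ✓; |JR| = 22.40 ✓; ∠JRD = 106.5° ✓; |RD| = 28.70 ✓; ∠RDB = 145.8° ✓; |DB| = 21.70 ✗.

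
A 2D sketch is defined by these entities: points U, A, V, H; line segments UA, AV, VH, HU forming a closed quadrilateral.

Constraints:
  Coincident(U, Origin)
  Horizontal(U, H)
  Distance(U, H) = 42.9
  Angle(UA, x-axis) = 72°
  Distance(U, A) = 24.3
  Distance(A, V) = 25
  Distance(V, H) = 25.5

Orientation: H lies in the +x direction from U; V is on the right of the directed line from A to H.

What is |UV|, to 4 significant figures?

17.40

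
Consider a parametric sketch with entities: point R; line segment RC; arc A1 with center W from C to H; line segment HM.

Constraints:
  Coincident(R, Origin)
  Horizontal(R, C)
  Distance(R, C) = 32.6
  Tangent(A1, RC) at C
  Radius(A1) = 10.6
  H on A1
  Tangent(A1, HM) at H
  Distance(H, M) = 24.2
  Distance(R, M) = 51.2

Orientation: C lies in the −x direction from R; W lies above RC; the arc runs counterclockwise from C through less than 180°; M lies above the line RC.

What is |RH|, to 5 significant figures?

28.315

Checks: R.y = 0.00, C.y = 0.00 ✓; |WH| = 10.60 ✓; ∠(WH, HM) = 90.00° ✓; |HM| = 24.20 ✓; |RM| = 51.20 ✓.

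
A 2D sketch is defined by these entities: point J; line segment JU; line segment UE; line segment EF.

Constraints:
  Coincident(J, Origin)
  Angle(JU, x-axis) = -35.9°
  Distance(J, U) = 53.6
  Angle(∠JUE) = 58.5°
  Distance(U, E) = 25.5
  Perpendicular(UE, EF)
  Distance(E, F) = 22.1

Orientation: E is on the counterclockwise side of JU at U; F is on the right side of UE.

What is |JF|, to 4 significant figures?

67.85

J is at the origin; JU runs at -35.9° with length 53.6, so U = 53.6·(cos -35.9°, sin -35.9°) = (43.42, -31.43). ∠JUE = 58.5°, so UE runs at -35.9° + (180° − 58.5°) = 85.60° from the x-axis; with |UE| = 25.5, E = U + 25.5·(cos 85.60°, sin 85.60°) = (45.37, -6.005). The perpendicularity gives EF at right angles to UE; with |EF| = 22.1 on the right of UE, F = E + 22.1·(0.9971, -0.07672) = (67.41, -7.700). Then |JF| = |F − J| = 67.85.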